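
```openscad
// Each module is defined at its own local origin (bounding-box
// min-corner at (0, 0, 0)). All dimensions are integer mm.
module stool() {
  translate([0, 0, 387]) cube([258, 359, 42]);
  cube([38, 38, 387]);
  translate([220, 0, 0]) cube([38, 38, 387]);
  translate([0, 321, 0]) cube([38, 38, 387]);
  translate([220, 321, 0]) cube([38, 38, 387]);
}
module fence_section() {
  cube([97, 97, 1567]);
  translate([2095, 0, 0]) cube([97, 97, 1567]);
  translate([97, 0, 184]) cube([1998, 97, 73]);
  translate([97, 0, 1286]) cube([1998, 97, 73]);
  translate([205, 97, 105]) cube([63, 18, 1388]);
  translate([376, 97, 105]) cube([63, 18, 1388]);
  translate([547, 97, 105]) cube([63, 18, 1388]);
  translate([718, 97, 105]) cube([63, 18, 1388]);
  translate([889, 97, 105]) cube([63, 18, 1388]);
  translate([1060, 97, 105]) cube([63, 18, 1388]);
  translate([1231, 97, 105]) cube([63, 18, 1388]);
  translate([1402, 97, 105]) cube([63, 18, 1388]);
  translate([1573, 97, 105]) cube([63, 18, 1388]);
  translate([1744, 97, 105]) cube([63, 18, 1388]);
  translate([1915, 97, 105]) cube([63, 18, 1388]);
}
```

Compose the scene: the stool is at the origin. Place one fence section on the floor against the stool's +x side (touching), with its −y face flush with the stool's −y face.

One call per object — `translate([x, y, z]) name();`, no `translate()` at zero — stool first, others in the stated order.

stool();
translate([258, 0, 0]) fence_section();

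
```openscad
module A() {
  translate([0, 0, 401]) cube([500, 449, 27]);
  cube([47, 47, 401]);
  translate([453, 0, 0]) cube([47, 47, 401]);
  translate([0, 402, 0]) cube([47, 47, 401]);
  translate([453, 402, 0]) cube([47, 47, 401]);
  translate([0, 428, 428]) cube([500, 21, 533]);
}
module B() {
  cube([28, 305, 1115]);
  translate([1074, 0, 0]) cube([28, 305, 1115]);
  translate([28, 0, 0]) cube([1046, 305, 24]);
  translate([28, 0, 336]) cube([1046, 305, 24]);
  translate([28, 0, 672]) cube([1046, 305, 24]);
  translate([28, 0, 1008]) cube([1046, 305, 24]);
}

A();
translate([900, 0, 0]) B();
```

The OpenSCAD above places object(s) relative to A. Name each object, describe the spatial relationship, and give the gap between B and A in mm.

The bookshelf's nearest face is 400 mm from the chair's +x face.

A is a chair. B is a bookshelf. The bookshelf is on the floor beside the chair on its +x side. The gap between the bookshelf and the chair is 400 mm.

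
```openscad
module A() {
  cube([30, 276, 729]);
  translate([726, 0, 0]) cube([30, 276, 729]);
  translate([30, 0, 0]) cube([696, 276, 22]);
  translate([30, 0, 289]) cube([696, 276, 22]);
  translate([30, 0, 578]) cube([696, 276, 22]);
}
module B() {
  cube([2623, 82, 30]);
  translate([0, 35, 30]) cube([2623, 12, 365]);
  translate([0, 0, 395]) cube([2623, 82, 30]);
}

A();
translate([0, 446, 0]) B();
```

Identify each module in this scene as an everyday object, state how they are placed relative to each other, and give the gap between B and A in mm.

The I-beam's nearest face is 170 mm from the bookshelf's +y face.

A is a bookshelf. B is an I-beam. The I-beam is on the floor beside the bookshelf on its +y side. The gap between the I-beam and the bookshelf is 170 mm.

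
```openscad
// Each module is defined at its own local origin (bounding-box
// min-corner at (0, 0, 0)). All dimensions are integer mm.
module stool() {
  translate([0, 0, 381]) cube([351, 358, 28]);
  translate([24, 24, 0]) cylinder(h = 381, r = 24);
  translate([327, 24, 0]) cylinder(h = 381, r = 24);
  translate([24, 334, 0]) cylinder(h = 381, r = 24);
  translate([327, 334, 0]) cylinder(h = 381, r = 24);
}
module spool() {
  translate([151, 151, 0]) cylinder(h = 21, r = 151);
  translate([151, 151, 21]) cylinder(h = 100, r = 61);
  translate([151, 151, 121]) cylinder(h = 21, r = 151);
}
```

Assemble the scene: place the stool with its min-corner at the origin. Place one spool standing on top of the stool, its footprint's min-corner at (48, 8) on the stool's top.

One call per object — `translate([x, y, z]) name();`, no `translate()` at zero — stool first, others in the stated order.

stool();
translate([48, 8, 409]) spool();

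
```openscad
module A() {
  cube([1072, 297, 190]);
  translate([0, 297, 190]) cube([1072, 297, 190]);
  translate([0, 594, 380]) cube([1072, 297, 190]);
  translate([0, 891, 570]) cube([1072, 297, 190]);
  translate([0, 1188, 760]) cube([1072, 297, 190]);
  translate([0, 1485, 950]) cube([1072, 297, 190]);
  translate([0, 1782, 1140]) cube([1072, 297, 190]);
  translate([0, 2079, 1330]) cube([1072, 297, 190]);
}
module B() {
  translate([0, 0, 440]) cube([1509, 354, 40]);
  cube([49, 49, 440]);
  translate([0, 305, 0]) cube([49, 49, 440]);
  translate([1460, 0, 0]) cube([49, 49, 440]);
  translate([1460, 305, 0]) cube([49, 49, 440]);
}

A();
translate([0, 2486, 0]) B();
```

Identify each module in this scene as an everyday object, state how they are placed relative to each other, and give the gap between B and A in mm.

A is a staircase. B is a bench. The bench is on the floor beside the staircase on its +y side. The gap between the bench and the staircase is 110 mm.

The bench's nearest face is 110 mm from the staircase's +y face.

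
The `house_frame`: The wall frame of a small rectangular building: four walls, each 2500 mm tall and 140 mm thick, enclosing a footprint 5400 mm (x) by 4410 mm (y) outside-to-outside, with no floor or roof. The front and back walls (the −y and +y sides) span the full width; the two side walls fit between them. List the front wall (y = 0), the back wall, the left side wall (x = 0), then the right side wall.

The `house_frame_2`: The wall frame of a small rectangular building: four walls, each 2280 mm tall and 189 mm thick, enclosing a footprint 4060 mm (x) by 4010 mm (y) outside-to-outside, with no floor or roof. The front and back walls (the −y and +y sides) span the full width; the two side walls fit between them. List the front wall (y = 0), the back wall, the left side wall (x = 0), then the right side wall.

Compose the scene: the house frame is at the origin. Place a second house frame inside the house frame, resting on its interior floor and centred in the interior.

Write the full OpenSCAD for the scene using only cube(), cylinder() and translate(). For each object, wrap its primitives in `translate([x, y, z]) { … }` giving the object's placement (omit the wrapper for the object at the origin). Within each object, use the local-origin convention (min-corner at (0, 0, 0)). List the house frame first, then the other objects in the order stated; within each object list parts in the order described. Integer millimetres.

cube([5400, 140, 2500]);
translate([0, 4270, 0]) cube([5400, 140, 2500]);
translate([0, 140, 0]) cube([140, 4130, 2500]);
translate([5260, 140, 0]) cube([140, 4130, 2500]);
translate([670, 200, 0]) {
  cube([4060, 189, 2280]);
  translate([0, 3821, 0]) cube([4060, 189, 2280]);
  translate([0, 189, 0]) cube([189, 3632, 2280]);
  translate([3871, 189, 0]) cube([189, 3632, 2280]);
}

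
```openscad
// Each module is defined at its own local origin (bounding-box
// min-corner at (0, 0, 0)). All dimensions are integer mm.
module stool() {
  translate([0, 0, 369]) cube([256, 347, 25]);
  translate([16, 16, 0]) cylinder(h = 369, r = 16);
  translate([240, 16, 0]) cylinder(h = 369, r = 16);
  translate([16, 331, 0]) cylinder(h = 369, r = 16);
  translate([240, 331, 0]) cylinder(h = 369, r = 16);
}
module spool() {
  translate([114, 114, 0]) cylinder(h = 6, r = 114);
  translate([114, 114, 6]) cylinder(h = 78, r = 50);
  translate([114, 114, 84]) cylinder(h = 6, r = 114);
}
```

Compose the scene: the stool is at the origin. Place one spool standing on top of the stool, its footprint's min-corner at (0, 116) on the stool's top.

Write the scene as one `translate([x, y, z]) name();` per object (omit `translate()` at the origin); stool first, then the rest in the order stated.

stool();
translate([0, 116, 394]) spool();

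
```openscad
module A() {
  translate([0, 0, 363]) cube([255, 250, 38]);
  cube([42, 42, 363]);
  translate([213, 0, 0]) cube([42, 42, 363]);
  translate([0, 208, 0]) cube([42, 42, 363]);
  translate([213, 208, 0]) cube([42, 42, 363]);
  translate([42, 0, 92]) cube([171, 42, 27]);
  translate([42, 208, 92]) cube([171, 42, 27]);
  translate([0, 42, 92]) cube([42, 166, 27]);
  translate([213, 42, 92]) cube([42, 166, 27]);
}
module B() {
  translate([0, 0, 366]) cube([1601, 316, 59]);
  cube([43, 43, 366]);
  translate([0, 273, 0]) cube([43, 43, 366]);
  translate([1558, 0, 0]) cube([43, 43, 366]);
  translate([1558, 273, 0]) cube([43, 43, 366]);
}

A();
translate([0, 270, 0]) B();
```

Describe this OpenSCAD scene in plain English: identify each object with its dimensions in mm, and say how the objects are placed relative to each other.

A is a four-legged stool. The seat is a 255×250×38 mm slab whose top surface is at z = 401 mm; four square legs, each 42×42 mm in cross-section, run from the floor (z = 0) to the underside of the seat, each flush with a corner of the seat. Four stretchers, 42 mm wide and 27 mm tall, connect adjacent legs with their undersides at z = 92 mm, each running between the inner faces of the legs it joins and aligned with the legs' outer faces on the other axis.

B is a bench: a 1601×316 mm seat slab, 59 mm thick, top at z = 425 mm, on four 43×43 mm square legs flush with the seat corners and standing on z = 0.

The bench is on the floor beside the stool on its +y side.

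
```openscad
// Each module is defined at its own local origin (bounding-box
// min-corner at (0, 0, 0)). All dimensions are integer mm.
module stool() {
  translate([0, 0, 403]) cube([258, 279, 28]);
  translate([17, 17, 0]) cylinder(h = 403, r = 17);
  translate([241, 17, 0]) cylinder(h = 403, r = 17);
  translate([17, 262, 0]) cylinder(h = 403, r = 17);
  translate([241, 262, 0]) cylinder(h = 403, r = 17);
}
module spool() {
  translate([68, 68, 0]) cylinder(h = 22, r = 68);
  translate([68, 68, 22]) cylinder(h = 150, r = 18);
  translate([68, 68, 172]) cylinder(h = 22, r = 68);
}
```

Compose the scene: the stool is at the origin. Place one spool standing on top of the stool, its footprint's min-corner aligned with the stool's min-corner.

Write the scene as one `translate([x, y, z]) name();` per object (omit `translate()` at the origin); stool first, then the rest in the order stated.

stool();
translate([0, 0, 431]) spool();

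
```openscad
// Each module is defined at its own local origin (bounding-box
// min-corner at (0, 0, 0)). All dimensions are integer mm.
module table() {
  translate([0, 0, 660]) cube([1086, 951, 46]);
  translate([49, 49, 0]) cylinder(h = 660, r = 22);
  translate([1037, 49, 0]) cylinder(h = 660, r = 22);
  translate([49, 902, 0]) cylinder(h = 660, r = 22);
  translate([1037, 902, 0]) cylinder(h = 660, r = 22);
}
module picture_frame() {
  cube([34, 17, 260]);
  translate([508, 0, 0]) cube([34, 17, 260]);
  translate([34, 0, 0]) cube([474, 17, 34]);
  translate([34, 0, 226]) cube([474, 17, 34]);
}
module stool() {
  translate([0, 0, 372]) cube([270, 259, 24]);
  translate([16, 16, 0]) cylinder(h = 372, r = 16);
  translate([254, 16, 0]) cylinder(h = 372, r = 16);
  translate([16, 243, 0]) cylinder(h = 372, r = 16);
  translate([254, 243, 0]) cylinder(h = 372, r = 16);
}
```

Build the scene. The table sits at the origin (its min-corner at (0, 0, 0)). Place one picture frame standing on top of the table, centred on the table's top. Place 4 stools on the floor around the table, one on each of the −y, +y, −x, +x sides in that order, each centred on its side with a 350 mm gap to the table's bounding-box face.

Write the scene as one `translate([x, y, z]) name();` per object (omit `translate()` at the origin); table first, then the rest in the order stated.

table();
translate([272, 467, 706]) picture_frame();
translate([408, -609, 0]) stool();
translate([408, 1301, 0]) stool();
translate([-620, 346, 0]) stool();
translate([1436, 346, 0]) stool();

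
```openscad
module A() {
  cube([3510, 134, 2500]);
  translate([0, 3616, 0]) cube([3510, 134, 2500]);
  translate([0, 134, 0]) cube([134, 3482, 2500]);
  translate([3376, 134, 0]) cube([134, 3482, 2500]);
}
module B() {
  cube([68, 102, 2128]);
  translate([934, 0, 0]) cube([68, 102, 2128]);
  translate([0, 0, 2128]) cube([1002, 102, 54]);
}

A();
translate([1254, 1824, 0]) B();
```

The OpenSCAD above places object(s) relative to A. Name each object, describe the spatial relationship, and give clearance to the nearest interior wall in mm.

A is a house frame. B is a door frame. The door frame sits inside the house frame, centred. The clearance to the nearest interior wall is 1120 mm.

Clearances: x = 1120, y = 1690; minimum 1120 mm.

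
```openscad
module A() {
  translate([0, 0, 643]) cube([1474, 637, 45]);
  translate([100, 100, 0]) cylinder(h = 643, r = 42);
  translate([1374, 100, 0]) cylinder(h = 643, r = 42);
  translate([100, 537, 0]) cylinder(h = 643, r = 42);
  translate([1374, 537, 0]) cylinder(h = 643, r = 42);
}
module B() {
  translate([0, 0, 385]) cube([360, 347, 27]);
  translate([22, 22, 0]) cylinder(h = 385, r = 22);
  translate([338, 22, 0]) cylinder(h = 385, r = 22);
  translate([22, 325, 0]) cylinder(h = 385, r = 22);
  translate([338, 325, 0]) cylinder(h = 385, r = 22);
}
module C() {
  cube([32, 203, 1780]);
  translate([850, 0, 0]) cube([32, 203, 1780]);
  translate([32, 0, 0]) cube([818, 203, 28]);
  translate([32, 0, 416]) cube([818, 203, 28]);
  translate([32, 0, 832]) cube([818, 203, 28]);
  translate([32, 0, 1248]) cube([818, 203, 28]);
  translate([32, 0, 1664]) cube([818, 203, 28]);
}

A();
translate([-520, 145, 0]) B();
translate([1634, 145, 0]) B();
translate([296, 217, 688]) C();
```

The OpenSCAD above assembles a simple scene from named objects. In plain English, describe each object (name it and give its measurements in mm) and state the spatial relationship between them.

A is a table with a 1474×637 mm rectangular top, 45 mm thick, top surface at z = 688 mm, supported by four round legs of 84 mm diameter, each leg's bounding box inset 58 mm from the nearest pair of top edges, running from the floor.

B is a simple wooden stool: a rectangular seat 360 mm (x) by 347 mm (y), 27 mm thick, top face at z = 412 mm, on four round legs, each 44 mm in diameter. The legs rest on z = 0, each leg's axis is inset half a diameter from the nearest pair of seat edges (so the leg's bounding box is flush with the corner).

C is an open bookshelf. Two side panels, each 32 mm thick, 203 mm deep and 1780 mm tall, stand 882 mm apart (outside-to-outside). Between them sit 5 shelves, each 28 mm thick and 203 mm deep, spanning the full gap between the sides. The bottom shelf rests on the floor (its underside at z = 0) and the clear gap between one shelf's top and the next shelf's underside is 388 mm.

Two stools sit around the table at the −x, +x sides. The bookshelf is on top of the table, centred.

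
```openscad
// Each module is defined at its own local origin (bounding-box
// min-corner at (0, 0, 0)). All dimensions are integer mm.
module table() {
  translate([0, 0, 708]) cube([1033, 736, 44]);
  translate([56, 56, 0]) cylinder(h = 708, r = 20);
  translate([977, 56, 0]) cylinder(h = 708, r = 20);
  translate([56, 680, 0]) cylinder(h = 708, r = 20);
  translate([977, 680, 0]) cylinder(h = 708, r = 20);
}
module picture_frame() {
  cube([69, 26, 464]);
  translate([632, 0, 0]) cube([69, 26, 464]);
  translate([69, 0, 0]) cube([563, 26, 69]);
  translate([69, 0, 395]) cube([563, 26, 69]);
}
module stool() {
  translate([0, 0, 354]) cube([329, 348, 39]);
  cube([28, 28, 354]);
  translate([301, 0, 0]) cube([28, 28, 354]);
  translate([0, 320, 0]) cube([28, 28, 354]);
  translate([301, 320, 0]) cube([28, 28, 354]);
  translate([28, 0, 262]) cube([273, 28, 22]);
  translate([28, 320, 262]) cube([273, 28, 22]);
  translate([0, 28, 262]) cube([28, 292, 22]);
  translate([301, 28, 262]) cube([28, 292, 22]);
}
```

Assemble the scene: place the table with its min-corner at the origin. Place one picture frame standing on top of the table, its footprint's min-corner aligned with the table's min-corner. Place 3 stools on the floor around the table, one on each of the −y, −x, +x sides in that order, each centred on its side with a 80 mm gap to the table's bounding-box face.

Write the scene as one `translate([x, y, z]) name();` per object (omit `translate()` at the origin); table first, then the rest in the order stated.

table();
translate([0, 0, 752]) picture_frame();
translate([352, -428, 0]) stool();
translate([-409, 194, 0]) stool();
translate([1113, 194, 0]) stool();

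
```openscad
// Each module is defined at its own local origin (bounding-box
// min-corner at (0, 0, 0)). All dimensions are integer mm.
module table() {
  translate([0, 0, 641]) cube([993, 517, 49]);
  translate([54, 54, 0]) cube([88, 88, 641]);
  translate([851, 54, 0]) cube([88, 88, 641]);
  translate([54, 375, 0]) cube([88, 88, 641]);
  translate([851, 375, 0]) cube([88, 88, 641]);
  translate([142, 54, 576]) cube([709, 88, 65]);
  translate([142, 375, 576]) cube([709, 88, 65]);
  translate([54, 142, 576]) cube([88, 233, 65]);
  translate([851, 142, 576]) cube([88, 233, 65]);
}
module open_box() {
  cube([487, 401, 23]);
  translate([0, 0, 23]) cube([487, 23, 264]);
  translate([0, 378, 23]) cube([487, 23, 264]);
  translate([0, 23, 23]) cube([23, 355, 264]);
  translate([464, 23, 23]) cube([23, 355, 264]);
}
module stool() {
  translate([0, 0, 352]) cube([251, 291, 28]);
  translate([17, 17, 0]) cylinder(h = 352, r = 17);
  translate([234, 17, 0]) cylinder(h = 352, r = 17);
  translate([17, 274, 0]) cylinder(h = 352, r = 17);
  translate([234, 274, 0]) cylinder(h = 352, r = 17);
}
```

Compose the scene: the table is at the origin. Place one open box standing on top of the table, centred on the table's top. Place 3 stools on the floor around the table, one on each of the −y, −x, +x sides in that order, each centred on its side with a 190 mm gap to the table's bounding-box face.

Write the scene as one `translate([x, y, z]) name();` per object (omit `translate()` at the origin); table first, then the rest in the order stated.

table();
translate([253, 58, 690]) open_box();
translate([371, -481, 0]) stool();
translate([-441, 113, 0]) stool();
translate([1183, 113, 0]) stool();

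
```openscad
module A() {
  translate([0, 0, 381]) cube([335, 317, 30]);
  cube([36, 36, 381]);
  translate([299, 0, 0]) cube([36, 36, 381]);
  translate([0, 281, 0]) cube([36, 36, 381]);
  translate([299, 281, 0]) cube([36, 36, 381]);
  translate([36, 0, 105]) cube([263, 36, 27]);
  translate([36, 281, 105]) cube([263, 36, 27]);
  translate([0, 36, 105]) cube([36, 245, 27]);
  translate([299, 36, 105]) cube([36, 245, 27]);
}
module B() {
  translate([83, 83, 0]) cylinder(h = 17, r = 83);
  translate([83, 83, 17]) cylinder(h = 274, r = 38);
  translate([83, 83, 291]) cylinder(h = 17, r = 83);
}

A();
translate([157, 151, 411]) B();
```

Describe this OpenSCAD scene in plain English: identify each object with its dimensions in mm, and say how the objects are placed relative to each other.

A is a four-legged stool. The seat is a 335×317×30 mm slab whose top surface is at z = 411 mm; four square legs, each 36×36 mm in cross-section, run from the floor (z = 0) to the underside of the seat, each flush with a corner of the seat. Four stretchers, 36 mm wide and 27 mm tall, connect adjacent legs with their undersides at z = 105 mm, each running between the inner faces of the legs it joins and aligned with the legs' outer faces on the other axis.

B is a spool: two coaxial disc flanges of radius 83 mm and thickness 17 mm, joined by a core cylinder of radius 38 mm and height 274 mm. The lower flange rests on z = 0 and the three cylinders share a vertical axis.

The spool is on top of the stool.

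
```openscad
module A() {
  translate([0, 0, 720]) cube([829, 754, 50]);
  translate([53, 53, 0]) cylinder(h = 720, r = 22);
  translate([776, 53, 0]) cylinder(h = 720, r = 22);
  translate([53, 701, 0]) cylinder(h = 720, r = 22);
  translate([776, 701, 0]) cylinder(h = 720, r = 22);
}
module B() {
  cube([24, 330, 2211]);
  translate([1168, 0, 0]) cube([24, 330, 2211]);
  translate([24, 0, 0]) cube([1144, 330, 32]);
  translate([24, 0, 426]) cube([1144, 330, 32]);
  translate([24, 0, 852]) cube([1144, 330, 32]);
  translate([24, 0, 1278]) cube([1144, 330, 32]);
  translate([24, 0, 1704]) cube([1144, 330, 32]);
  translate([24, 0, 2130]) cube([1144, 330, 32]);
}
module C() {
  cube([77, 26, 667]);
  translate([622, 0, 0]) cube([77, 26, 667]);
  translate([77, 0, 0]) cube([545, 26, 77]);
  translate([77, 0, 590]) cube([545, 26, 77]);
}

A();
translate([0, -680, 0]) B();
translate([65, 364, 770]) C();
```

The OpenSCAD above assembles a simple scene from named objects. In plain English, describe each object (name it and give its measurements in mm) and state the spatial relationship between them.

A is a rectangular dining table. The top is 829×754×50 mm with its upper surface at z = 770 mm. It stands on four round legs of 44 mm diameter, each leg's bounding box inset 31 mm from the nearest pair of top edges, running from the floor to the underside of the top.

B is a bookshelf 1192 mm wide overall, 330 mm deep and 2211 mm tall. The two sides are 24 mm thick vertical panels. 6 horizontal shelves of 32 mm thickness span between the inner faces of the sides; the lowest shelf sits on the floor and shelves are stacked with a clear vertical gap of 394 mm between each pair.

C is a picture frame with a 545×513 mm rectangular opening (x by z) and a uniform 77 mm border on every side. Frame depth is 26 mm along y. It is built from two vertical stiles running the full outside height and two horizontal rails spanning the gap between the stiles.

The bookshelf is on the floor beside the table on its −y side. The picture frame is on top of the table, centred.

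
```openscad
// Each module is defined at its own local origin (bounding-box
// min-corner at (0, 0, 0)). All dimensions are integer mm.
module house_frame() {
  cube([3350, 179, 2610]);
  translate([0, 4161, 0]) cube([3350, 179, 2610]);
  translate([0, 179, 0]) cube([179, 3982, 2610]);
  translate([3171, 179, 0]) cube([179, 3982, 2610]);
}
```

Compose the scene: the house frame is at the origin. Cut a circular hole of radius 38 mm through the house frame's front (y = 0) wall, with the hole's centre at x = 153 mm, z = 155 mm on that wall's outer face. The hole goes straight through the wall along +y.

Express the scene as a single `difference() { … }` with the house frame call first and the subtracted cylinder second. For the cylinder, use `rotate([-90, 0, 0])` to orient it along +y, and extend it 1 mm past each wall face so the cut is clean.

difference() {
  house_frame();
  translate([153, -1, 155]) rotate([-90, 0, 0]) cylinder(h = 181, r = 38);
}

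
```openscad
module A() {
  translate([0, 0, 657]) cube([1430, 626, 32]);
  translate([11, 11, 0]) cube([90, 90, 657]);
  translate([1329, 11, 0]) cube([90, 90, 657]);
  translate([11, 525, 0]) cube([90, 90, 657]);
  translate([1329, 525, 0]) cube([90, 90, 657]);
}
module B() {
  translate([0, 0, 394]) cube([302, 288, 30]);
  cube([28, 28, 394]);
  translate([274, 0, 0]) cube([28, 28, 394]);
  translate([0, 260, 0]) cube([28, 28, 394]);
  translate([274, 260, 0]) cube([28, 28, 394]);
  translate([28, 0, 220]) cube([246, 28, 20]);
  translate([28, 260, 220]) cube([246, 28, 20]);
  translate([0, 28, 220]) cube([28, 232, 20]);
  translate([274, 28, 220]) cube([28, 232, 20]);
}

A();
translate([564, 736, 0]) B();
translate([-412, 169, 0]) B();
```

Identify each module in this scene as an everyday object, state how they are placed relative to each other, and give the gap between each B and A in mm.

A is a table. B is a stool. Two stools sit around the table at the +y, −x sides. The gap between each stool and the table is 110 mm.

Each stool's nearest face is 110 mm from the table's bounding box.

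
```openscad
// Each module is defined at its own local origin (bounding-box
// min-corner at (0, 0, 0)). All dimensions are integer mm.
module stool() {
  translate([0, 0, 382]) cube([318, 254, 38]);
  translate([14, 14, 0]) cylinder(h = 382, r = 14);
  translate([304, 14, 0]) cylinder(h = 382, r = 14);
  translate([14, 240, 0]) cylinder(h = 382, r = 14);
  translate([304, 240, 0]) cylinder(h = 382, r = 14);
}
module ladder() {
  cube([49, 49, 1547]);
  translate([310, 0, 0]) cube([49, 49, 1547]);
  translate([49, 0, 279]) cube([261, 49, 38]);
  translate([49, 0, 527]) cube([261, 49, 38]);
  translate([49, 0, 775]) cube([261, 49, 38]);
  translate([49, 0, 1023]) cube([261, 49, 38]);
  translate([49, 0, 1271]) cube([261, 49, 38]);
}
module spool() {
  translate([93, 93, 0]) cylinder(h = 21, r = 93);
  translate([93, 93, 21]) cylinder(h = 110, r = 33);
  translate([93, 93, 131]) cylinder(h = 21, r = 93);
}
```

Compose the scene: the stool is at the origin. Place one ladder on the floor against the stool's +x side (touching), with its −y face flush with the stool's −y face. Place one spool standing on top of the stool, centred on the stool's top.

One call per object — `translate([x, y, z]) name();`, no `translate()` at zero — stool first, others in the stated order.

stool();
translate([318, 0, 0]) ladder();
translate([66, 34, 420]) spool();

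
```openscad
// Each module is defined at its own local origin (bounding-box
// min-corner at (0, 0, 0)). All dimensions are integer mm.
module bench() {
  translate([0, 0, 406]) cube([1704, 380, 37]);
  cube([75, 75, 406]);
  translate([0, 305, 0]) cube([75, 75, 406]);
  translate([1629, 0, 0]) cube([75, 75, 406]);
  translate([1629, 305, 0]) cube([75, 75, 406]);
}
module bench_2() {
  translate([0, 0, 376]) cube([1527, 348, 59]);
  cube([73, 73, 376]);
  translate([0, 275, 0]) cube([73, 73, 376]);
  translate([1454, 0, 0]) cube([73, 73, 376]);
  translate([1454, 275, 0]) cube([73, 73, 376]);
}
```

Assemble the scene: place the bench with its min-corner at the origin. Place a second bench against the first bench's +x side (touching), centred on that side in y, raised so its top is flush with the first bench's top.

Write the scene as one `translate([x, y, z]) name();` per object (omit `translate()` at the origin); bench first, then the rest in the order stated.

bench();
translate([1704, 16, 8]) bench_2();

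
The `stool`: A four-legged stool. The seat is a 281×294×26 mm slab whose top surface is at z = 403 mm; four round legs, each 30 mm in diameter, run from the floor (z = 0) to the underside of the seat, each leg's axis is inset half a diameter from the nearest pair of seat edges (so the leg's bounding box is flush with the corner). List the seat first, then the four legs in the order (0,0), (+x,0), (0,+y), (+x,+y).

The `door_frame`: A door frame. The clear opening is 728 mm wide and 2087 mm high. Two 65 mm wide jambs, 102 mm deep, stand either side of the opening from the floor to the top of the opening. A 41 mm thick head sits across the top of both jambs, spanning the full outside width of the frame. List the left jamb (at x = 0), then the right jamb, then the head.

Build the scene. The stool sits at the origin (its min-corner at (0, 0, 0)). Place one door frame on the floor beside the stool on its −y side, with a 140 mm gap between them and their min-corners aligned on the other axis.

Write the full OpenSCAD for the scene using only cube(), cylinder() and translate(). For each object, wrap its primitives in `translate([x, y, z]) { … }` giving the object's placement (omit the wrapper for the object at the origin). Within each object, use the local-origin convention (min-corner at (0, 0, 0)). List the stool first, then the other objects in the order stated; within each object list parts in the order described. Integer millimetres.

translate([0, 0, 377]) cube([281, 294, 26]);
translate([15, 15, 0]) cylinder(h = 377, r = 15);
translate([266, 15, 0]) cylinder(h = 377, r = 15);
translate([15, 279, 0]) cylinder(h = 377, r = 15);
translate([266, 279, 0]) cylinder(h = 377, r = 15);
translate([0, -242, 0]) {
  cube([65, 102, 2087]);
  translate([793, 0, 0]) cube([65, 102, 2087]);
  translate([0, 0, 2087]) cube([858, 102, 41]);
}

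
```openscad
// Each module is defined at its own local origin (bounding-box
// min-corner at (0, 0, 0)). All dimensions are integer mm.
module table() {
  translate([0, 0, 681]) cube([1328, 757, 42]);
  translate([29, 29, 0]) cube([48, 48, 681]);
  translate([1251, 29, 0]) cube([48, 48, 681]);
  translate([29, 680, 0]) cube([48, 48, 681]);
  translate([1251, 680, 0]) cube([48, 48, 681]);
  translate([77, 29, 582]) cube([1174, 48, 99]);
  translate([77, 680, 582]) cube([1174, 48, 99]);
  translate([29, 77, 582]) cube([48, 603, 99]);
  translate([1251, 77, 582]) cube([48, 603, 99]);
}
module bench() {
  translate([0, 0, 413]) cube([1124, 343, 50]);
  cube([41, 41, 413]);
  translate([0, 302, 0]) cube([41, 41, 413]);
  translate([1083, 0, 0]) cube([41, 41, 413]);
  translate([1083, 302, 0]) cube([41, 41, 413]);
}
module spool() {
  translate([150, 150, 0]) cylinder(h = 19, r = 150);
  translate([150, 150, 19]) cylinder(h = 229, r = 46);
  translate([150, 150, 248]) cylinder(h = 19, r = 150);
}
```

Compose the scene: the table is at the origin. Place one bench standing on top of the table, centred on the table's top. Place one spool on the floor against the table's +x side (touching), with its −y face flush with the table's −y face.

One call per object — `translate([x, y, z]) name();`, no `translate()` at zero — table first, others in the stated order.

table();
translate([102, 207, 723]) bench();
translate([1328, 0, 0]) spool();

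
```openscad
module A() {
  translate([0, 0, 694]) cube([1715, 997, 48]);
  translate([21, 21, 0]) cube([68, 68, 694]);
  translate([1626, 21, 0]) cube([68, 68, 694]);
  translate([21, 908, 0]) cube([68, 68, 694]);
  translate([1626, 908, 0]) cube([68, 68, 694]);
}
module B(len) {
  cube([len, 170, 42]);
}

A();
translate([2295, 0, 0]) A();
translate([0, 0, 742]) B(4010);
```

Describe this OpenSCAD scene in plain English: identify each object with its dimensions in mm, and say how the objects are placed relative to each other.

A is a rectangular dining table. The top is 1715×997×48 mm with its upper surface at z = 742 mm. It stands on four 68×68 mm square legs, each inset 21 mm from the nearest pair of top edges, running from the floor to the underside of the top.

B is a rectangular beam 4010 mm long (x), 170 mm deep (y), 42 mm thick (z).

The beam spans the tops of two tables placed 580 mm apart, resting at z = 742 mm.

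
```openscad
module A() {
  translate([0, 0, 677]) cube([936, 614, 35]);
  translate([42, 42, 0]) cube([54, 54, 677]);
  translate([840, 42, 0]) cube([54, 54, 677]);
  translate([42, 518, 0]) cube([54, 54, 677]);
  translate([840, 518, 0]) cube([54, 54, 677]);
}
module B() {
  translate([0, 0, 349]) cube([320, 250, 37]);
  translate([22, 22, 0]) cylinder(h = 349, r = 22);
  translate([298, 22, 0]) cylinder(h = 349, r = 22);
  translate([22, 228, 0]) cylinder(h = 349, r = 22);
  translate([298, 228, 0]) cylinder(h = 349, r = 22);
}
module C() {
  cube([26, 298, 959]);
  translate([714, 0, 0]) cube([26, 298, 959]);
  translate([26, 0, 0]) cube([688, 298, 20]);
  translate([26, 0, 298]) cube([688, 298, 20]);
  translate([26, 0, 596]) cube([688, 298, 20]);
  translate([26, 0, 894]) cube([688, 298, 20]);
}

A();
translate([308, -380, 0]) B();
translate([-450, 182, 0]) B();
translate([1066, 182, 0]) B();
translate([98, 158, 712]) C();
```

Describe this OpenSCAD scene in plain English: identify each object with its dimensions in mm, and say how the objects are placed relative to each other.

A is a table: top 936 mm (x) × 614 mm (y), 35 mm thick, upper face at z = 712 mm, on four 54×54 mm square legs, each inset 42 mm from the nearest pair of top edges, running from z = 0 to the bottom of the top.

B is a four-legged stool. The seat is a 320×250×37 mm slab whose top surface is at z = 386 mm; four round legs, each 44 mm in diameter, run from the floor (z = 0) to the underside of the seat, each leg's axis is inset half a diameter from the nearest pair of seat edges (so the leg's bounding box is flush with the corner).

C is a bookshelf 740 mm wide overall, 298 mm deep and 959 mm tall. The two sides are 26 mm thick vertical panels. 4 horizontal shelves of 20 mm thickness span between the inner faces of the sides; the lowest shelf sits on the floor and shelves are stacked with a clear vertical gap of 278 mm between each pair.

Three stools sit around the table at the −y, −x, +x sides. The bookshelf is on top of the table, centred.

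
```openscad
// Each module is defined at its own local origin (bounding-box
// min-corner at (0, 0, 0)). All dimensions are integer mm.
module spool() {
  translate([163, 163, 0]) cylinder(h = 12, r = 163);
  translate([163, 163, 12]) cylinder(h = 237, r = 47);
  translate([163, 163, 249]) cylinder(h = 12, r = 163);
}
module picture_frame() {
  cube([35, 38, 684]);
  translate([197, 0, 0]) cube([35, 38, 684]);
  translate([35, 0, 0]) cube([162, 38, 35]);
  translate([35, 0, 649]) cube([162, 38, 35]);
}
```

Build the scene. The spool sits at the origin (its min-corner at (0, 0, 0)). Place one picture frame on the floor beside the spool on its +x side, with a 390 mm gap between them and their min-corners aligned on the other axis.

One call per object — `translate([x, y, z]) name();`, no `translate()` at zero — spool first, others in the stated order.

spool();
translate([716, 0, 0]) picture_frame();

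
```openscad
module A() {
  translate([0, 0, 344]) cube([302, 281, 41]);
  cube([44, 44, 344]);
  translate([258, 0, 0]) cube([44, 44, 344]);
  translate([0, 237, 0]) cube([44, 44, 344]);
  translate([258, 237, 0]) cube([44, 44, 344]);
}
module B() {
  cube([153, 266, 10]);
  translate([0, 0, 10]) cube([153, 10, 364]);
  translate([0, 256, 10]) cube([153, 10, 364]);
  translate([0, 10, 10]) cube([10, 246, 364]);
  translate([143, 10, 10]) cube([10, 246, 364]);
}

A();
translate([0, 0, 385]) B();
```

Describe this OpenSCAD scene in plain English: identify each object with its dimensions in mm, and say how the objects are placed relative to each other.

A is a simple wooden stool: a rectangular seat 302 mm (x) by 281 mm (y), 41 mm thick, top face at z = 385 mm, on four square legs, each 44×44 mm in cross-section. The legs rest on z = 0, each flush with a corner of the seat.

B is an open-topped rectangular box: outside dimensions 153×266×374 mm, with a uniform wall and base thickness of 10 mm. The base is a full 153×266 slab on the floor; four walls sit on top of the base. The front and back walls (the −y and +y sides) span the full width; the two side walls fit between them.

The open box is on top of the stool.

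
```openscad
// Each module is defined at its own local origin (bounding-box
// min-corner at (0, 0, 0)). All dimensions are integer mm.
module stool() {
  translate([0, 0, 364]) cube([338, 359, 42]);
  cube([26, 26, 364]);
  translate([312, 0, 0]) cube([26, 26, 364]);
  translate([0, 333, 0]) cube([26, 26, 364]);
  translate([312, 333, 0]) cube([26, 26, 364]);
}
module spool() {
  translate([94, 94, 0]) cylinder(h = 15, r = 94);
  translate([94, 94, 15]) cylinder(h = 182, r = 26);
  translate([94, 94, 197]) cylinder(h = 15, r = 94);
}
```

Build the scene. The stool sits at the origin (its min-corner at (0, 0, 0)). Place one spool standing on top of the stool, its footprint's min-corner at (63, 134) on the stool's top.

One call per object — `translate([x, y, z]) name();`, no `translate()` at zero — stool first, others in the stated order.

stool();
translate([63, 134, 406]) spool();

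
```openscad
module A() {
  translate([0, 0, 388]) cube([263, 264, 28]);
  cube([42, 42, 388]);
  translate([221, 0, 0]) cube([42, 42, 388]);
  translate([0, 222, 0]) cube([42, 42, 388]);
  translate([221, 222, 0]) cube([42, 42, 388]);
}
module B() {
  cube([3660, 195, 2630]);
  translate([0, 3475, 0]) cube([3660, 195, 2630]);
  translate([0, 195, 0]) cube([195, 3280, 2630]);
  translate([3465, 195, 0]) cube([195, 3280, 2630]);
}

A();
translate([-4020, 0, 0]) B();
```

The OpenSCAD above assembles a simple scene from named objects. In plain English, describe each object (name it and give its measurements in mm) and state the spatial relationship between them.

A is a four-legged stool. The seat is 263×264 mm, 28 mm thick, top at z = 416 mm. It stands on four square legs, each 42×42 mm in cross-section, from z = 0 to the seat underside, each flush with a corner of the seat.

B is the wall frame of a small rectangular building: four walls, each 2630 mm tall and 195 mm thick, enclosing a footprint 3660 mm (x) by 3670 mm (y) outside-to-outside, with no floor or roof. The front and back walls (the −y and +y sides) span the full width; the two side walls fit between them.

The house frame is on the floor beside the stool on its −x side.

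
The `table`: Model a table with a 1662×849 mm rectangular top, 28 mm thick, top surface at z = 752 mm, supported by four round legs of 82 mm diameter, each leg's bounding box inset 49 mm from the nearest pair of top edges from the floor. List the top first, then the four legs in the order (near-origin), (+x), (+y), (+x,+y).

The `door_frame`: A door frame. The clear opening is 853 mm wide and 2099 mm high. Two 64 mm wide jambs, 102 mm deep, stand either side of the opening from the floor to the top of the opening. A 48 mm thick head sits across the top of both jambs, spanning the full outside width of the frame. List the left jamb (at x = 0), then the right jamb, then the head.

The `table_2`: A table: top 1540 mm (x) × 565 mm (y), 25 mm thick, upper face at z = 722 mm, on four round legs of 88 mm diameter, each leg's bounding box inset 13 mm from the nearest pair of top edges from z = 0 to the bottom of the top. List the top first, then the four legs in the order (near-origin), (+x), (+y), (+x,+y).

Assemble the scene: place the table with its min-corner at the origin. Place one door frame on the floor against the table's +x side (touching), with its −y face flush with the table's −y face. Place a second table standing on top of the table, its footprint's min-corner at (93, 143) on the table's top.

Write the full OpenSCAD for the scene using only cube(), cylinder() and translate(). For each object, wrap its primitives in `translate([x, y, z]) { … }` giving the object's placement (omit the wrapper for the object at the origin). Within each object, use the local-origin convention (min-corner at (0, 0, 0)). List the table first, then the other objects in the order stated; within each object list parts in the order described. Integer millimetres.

translate([0, 0, 724]) cube([1662, 849, 28]);
translate([90, 90, 0]) cylinder(h = 724, r = 41);
translate([1572, 90, 0]) cylinder(h = 724, r = 41);
translate([90, 759, 0]) cylinder(h = 724, r = 41);
translate([1572, 759, 0]) cylinder(h = 724, r = 41);
translate([1662, 0, 0]) {
  cube([64, 102, 2099]);
  translate([917, 0, 0]) cube([64, 102, 2099]);
  translate([0, 0, 2099]) cube([981, 102, 48]);
}
translate([93, 143, 752]) {
  translate([0, 0, 697]) cube([1540, 565, 25]);
  translate([57, 57, 0]) cylinder(h = 697, r = 44);
  translate([1483, 57, 0]) cylinder(h = 697, r = 44);
  translate([57, 508, 0]) cylinder(h = 697, r = 44);
  translate([1483, 508, 0]) cylinder(h = 697, r = 44);
}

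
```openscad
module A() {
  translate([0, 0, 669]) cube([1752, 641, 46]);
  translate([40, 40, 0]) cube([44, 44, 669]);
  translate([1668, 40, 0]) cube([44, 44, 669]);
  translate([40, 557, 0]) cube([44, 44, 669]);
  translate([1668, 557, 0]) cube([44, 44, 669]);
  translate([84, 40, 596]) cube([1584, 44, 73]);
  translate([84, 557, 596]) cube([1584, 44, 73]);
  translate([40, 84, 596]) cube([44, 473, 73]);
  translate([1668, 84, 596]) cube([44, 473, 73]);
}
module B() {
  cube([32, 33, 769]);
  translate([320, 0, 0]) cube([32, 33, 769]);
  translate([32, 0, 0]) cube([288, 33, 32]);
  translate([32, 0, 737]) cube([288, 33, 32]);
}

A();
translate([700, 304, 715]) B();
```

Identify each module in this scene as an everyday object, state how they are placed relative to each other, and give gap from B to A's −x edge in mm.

The picture frame's min-x is at 700; the table's min-x is 0; gap = 700 mm.

A is a table. B is a picture frame. The picture frame is on top of the table, centred. The gap from the picture frame to the table's −x edge is 700 mm.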